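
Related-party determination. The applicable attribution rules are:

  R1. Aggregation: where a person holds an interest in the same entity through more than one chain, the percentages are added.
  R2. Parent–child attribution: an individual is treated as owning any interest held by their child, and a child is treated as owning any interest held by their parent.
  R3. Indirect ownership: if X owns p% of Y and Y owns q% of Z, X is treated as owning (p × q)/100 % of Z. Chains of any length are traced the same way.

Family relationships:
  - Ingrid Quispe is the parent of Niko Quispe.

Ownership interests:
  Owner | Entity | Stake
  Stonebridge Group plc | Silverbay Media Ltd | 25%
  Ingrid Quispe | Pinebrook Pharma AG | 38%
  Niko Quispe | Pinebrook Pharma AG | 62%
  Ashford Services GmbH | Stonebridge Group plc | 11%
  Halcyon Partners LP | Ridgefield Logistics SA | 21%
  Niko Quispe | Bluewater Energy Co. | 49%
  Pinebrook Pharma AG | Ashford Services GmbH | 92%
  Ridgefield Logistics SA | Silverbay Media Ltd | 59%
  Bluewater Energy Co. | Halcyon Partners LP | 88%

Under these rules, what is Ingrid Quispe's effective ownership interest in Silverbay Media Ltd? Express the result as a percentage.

By parent–child attribution (R2), Ingrid Quispe is treated as also owning Niko Quispe's interest in Pinebrook Pharma AG, giving 38% + 62% = 100%.
By parent–child attribution (R2), Ingrid Quispe is treated as owning Niko Quispe's 49% interest in Bluewater Energy Co.
Chain via Pinebrook Pharma AG → Ashford Services GmbH → Stonebridge Group plc (R3): 100% × 92% × 11% × 25% = 2.53% of Silverbay Media Ltd.
Chain via Bluewater Energy Co. → Halcyon Partners LP → Ridgefield Logistics SA (R3): 49% × 88% × 21% × 59% = 5.342568% of Silverbay Media Ltd.
Aggregating (R1): 2.53% + 5.342568% = 7.872568%.

7.872568%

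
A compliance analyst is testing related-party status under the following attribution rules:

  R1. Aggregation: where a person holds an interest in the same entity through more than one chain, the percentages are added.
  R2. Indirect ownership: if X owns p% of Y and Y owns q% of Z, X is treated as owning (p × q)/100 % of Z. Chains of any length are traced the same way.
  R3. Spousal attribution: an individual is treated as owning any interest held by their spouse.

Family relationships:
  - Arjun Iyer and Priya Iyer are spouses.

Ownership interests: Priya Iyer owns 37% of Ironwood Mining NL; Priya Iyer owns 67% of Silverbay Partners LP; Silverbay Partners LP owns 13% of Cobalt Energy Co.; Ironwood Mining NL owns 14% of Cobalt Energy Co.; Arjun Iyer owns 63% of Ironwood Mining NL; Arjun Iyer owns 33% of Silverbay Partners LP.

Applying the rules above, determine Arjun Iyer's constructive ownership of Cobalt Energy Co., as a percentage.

27%

By spousal attribution (R3), Arjun Iyer is treated as also owning Priya Iyer's interest in Ironwood Mining NL, giving 63% + 37% = 100%.
By spousal attribution (R3), Arjun Iyer is treated as also owning Priya Iyer's interest in Silverbay Partners LP, giving 33% + 67% = 100%.
Chain via Ironwood Mining NL (R2): 100% × 14% = 14% of Cobalt Energy Co.
Chain via Silverbay Partners LP (R2): 100% × 13% = 13% of Cobalt Energy Co.
Aggregating (R1): 14% + 13% = 27%.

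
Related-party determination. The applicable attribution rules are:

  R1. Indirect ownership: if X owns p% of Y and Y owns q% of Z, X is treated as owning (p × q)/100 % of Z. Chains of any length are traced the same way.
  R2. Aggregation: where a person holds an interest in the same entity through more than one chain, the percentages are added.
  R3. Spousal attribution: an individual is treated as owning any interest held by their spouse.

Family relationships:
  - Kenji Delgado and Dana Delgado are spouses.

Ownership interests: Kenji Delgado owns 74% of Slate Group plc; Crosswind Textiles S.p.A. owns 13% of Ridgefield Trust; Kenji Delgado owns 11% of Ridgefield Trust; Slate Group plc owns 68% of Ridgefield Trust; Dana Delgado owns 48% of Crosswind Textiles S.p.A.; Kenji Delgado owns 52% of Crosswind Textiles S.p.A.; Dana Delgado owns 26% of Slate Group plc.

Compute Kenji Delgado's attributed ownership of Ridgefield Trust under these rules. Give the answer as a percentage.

92%

By spousal attribution (R3), Kenji Delgado is treated as also owning Dana Delgado's interest in Crosswind Textiles S.p.A, giving 52% + 48% = 100%.
By spousal attribution (R3), Kenji Delgado is treated as also owning Dana Delgado's interest in Slate Group plc, giving 74% + 26% = 100%.
Chain via Crosswind Textiles S.p.A. (R1): 100% × 13% = 13% of Ridgefield Trust.
Chain via Slate Group plc (R1): 100% × 68% = 68% of Ridgefield Trust.
Direct interest in Ridgefield Trust: 11%.
Aggregating (R2): 13% + 68% + 11% = 92%.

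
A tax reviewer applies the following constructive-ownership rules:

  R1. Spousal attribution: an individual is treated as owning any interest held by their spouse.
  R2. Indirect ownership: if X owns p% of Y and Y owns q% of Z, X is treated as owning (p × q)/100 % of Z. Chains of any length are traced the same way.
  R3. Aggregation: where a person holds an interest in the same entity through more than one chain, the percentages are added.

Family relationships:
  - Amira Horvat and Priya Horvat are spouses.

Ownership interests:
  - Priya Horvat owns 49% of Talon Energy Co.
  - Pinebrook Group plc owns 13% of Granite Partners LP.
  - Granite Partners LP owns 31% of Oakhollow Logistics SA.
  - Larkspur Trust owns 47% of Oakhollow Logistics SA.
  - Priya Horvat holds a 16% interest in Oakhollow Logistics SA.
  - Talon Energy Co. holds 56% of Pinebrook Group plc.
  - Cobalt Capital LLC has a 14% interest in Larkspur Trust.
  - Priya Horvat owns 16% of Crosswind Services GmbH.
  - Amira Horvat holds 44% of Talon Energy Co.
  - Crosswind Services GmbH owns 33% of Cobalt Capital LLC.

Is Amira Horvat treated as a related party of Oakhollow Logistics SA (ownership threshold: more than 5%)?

By spousal attribution (R1), Amira Horvat is treated as also owning Priya Horvat's interest in Talon Energy Co, giving 44% + 49% = 93%.
By spousal attribution (R1), Amira Horvat is treated as owning Priya Horvat's 16% interest in Crosswind Services GmbH.
By spousal attribution (R1), Amira Horvat is treated as owning Priya Horvat's 16% interest in Oakhollow Logistics SA.
Chain via Talon Energy Co. → Pinebrook Group plc → Granite Partners LP (R2): 93% × 56% × 13% × 31% = 2.098824% of Oakhollow Logistics SA.
Chain via Crosswind Services GmbH → Cobalt Capital LLC → Larkspur Trust (R2): 16% × 33% × 14% × 47% = 0.347424% of Oakhollow Logistics SA.
Direct interest in Oakhollow Logistics SA: 16%.
Aggregating (R3): 2.098824% + 0.347424% + 16% = 18.446248%.
18.446248% exceeds the 5% threshold, so Amira is a related party to Oakhollow Logistics SA.

Yes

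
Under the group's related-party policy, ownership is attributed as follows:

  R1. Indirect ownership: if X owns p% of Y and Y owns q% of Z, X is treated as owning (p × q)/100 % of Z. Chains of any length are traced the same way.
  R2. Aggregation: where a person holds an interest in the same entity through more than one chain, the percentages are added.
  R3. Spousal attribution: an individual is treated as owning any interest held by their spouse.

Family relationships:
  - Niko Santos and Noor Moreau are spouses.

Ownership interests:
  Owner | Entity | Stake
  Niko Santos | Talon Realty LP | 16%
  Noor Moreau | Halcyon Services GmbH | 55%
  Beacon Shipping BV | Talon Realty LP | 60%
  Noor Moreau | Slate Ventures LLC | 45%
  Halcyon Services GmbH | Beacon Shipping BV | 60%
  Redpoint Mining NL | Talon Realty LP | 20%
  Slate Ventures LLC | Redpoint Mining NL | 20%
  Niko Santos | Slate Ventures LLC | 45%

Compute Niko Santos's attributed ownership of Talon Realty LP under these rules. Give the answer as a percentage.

39.4%

By spousal attribution (R3), Niko Santos is treated as also owning Noor Moreau's interest in Slate Ventures LLC, giving 45% + 45% = 90%.
By spousal attribution (R3), Niko Santos is treated as owning Noor Moreau's 55% interest in Halcyon Services GmbH.
Chain via Slate Ventures LLC → Redpoint Mining NL (R1): 90% × 20% × 20% = 3.6% of Talon Realty LP.
Direct interest in Talon Realty LP: 16%.
Chain via Halcyon Services GmbH → Beacon Shipping BV (R1): 55% × 60% × 60% = 19.8% of Talon Realty LP.
Aggregating (R2): 3.6% + 16% + 19.8% = 39.4%.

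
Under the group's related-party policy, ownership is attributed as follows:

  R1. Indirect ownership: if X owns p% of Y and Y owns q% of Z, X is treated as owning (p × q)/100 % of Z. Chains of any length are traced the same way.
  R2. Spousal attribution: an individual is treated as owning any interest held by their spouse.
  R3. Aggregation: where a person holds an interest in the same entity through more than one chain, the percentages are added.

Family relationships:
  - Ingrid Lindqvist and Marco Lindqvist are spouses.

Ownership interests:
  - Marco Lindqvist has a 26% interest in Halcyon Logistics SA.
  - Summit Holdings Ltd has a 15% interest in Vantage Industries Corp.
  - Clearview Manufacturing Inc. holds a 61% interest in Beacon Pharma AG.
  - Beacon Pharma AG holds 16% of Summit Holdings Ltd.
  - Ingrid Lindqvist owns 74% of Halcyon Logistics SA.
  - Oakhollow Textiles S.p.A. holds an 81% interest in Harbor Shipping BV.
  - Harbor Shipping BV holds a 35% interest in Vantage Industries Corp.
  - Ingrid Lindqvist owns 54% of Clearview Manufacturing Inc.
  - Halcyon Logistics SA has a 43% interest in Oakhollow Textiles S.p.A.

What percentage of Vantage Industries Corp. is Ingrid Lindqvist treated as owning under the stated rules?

By spousal attribution (R2), Ingrid Lindqvist is treated as also owning Marco Lindqvist's interest in Halcyon Logistics SA, giving 74% + 26% = 100%.
Chain via Clearview Manufacturing Inc. → Beacon Pharma AG → Summit Holdings Ltd (R1): 54% × 61% × 16% × 15% = 0.79056% of Vantage Industries Corp.
Chain via Halcyon Logistics SA → Oakhollow Textiles S.p.A. → Harbor Shipping BV (R1): 100% × 43% × 81% × 35% = 12.1905% of Vantage Industries Corp.
Aggregating (R3): 0.79056% + 12.1905% = 12.98106%.

12.98106%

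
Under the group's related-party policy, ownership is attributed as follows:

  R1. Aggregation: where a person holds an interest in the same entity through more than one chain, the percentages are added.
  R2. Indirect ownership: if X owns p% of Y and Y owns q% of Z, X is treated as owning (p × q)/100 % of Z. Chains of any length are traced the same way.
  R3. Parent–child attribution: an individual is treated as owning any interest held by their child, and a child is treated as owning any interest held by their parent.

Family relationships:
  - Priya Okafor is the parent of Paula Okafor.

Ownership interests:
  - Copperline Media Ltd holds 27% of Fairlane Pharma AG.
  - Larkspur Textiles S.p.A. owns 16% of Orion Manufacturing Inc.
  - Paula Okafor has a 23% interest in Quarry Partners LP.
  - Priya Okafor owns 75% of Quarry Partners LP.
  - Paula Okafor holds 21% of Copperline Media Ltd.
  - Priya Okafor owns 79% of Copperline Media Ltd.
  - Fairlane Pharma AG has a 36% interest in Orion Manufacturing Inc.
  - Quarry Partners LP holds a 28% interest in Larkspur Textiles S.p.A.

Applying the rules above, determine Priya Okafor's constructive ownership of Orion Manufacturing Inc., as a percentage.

14.1104%

By parent–child attribution (R3), Priya Okafor is treated as also owning Paula Okafor's interest in Quarry Partners LP, giving 75% + 23% = 98%.
By parent–child attribution (R3), Priya Okafor is treated as also owning Paula Okafor's interest in Copperline Media Ltd, giving 79% + 21% = 100%.
Chain via Quarry Partners LP → Larkspur Textiles S.p.A. (R2): 98% × 28% × 16% = 4.3904% of Orion Manufacturing Inc.
Chain via Copperline Media Ltd → Fairlane Pharma AG (R2): 100% × 27% × 36% = 9.72% of Orion Manufacturing Inc.
Aggregating (R1): 4.3904% + 9.72% = 14.1104%.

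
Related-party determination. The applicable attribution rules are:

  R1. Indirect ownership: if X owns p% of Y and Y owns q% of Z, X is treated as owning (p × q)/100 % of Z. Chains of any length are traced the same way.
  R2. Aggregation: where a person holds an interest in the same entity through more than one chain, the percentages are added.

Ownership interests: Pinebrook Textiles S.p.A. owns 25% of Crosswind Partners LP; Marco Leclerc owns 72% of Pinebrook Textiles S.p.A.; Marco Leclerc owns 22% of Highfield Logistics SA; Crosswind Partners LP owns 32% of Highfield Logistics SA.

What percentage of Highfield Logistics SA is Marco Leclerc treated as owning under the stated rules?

Chain via Pinebrook Textiles S.p.A. → Crosswind Partners LP (R1): 72% × 25% × 32% = 5.76% of Highfield Logistics SA.
Direct interest in Highfield Logistics SA: 22%.
Aggregating (R2): 5.76% + 22% = 27.76%.

27.76%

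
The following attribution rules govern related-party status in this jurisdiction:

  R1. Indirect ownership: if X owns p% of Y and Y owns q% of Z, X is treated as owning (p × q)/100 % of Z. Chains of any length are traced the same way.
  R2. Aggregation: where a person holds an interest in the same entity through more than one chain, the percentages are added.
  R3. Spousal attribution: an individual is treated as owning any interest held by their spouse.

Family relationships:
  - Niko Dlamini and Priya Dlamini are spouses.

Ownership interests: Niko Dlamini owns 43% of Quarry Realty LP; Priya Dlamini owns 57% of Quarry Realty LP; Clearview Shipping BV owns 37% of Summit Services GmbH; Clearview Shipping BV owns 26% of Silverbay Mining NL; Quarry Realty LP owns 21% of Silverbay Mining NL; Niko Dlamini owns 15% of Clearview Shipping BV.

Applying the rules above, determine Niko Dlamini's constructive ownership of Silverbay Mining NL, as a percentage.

By spousal attribution (R3), Niko Dlamini is treated as also owning Priya Dlamini's interest in Quarry Realty LP, giving 43% + 57% = 100%.
Chain via Quarry Realty LP (R1): 100% × 21% = 21% of Silverbay Mining NL.
Chain via Clearview Shipping BV (R1): 15% × 26% = 3.9% of Silverbay Mining NL.
Aggregating (R2): 21% + 3.9% = 24.9%.

24.9%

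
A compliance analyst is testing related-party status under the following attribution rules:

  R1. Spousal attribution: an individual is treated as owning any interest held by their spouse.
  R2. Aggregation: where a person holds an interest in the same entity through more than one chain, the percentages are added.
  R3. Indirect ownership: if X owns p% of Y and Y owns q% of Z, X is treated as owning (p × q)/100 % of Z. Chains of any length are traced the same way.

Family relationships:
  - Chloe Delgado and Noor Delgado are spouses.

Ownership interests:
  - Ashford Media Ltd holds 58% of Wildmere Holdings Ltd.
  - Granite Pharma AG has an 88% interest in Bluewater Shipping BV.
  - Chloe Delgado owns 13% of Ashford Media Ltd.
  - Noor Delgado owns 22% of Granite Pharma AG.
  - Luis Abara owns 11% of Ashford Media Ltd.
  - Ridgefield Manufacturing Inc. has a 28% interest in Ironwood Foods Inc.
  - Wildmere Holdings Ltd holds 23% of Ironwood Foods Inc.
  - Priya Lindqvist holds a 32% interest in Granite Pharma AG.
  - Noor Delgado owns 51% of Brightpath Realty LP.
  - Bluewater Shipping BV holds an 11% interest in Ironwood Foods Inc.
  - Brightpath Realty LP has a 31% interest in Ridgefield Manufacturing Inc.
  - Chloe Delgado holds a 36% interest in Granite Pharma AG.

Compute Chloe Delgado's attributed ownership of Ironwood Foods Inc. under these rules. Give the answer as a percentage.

By spousal attribution (R1), Chloe Delgado is treated as also owning Noor Delgado's interest in Granite Pharma AG, giving 36% + 22% = 58%.
By spousal attribution (R1), Chloe Delgado is treated as owning Noor Delgado's 51% interest in Brightpath Realty LP.
Chain via Ashford Media Ltd → Wildmere Holdings Ltd (R3): 13% × 58% × 23% = 1.7342% of Ironwood Foods Inc.
Chain via Granite Pharma AG → Bluewater Shipping BV (R3): 58% × 88% × 11% = 5.6144% of Ironwood Foods Inc.
Chain via Brightpath Realty LP → Ridgefield Manufacturing Inc. (R3): 51% × 31% × 28% = 4.4268% of Ironwood Foods Inc.
Aggregating (R2): 1.7342% + 5.6144% + 4.4268% = 11.7754%.

11.7754%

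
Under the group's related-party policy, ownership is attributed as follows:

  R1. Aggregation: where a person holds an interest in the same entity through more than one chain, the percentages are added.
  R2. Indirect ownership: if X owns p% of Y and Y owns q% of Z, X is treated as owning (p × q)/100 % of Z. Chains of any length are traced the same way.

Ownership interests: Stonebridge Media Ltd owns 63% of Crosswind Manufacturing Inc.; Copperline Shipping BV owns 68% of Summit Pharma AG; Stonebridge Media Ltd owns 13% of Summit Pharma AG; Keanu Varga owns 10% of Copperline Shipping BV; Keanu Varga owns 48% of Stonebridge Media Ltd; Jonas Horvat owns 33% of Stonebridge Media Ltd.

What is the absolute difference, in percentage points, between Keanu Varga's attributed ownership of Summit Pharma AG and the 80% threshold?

66.96

Chain via Stonebridge Media Ltd (R2): 48% × 13% = 6.24% of Summit Pharma AG.
Chain via Copperline Shipping BV (R2): 10% × 68% = 6.8% of Summit Pharma AG.
Aggregating (R1): 6.24% + 6.8% = 13.04%.
13.04% falls short of the 80% threshold by 66.96 percentage points.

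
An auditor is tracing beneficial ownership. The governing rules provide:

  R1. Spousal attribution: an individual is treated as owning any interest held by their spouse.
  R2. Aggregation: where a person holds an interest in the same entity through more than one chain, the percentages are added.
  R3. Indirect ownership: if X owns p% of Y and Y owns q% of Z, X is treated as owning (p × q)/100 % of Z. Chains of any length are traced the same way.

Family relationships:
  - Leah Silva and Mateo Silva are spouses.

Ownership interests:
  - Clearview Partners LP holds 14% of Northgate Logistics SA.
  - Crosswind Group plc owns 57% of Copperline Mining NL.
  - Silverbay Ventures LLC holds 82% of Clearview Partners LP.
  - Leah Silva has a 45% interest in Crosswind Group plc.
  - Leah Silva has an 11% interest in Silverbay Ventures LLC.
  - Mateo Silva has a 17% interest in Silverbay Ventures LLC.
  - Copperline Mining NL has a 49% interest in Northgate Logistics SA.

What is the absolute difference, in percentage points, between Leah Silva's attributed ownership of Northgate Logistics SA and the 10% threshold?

5.7829

By spousal attribution (R1), Leah Silva is treated as also owning Mateo Silva's interest in Silverbay Ventures LLC, giving 11% + 17% = 28%.
Chain via Crosswind Group plc → Copperline Mining NL (R3): 45% × 57% × 49% = 12.5685% of Northgate Logistics SA.
Chain via Silverbay Ventures LLC → Clearview Partners LP (R3): 28% × 82% × 14% = 3.2144% of Northgate Logistics SA.
Aggregating (R2): 12.5685% + 3.2144% = 15.7829%.
15.7829% exceeds the 10% threshold by 5.7829 percentage points.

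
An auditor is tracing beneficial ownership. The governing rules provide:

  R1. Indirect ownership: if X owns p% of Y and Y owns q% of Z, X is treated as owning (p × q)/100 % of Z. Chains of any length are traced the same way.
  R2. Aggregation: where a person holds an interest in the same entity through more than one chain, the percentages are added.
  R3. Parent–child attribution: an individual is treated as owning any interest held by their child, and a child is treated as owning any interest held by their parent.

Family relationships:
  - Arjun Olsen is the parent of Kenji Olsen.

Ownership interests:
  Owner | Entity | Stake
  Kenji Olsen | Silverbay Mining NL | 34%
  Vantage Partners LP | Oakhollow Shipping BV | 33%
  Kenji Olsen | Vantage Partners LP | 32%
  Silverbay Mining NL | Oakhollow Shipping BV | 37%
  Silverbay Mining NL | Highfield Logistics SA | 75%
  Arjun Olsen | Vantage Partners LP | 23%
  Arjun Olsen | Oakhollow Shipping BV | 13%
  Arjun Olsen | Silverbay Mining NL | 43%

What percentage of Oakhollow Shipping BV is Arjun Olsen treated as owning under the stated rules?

59.64%

By parent–child attribution (R3), Arjun Olsen is treated as also owning Kenji Olsen's interest in Silverbay Mining NL, giving 43% + 34% = 77%.
By parent–child attribution (R3), Arjun Olsen is treated as also owning Kenji Olsen's interest in Vantage Partners LP, giving 23% + 32% = 55%.
Chain via Silverbay Mining NL (R1): 77% × 37% = 28.49% of Oakhollow Shipping BV.
Chain via Vantage Partners LP (R1): 55% × 33% = 18.15% of Oakhollow Shipping BV.
Direct interest in Oakhollow Shipping BV: 13%.
Aggregating (R2): 28.49% + 18.15% + 13% = 59.64%.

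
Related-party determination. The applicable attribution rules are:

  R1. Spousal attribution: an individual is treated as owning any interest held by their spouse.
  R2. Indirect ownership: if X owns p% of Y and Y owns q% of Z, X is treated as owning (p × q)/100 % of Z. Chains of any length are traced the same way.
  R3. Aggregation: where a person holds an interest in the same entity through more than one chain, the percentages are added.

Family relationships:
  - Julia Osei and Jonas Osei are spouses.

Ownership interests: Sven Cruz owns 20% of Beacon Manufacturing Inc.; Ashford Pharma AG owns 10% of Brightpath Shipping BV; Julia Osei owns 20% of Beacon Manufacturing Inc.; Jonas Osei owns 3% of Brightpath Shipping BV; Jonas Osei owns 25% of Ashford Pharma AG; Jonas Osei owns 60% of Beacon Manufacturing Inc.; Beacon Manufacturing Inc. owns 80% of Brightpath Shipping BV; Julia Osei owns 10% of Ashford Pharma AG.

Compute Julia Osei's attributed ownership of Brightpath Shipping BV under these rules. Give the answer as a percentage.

70.5%

By spousal attribution (R1), Julia Osei is treated as also owning Jonas Osei's interest in Ashford Pharma AG, giving 10% + 25% = 35%.
By spousal attribution (R1), Julia Osei is treated as also owning Jonas Osei's interest in Beacon Manufacturing Inc, giving 20% + 60% = 80%.
By spousal attribution (R1), Julia Osei is treated as owning Jonas Osei's 3% interest in Brightpath Shipping BV.
Chain via Ashford Pharma AG (R2): 35% × 10% = 3.5% of Brightpath Shipping BV.
Chain via Beacon Manufacturing Inc. (R2): 80% × 80% = 64% of Brightpath Shipping BV.
Direct interest in Brightpath Shipping BV: 3%.
Aggregating (R3): 3.5% + 64% + 3% = 70.5%.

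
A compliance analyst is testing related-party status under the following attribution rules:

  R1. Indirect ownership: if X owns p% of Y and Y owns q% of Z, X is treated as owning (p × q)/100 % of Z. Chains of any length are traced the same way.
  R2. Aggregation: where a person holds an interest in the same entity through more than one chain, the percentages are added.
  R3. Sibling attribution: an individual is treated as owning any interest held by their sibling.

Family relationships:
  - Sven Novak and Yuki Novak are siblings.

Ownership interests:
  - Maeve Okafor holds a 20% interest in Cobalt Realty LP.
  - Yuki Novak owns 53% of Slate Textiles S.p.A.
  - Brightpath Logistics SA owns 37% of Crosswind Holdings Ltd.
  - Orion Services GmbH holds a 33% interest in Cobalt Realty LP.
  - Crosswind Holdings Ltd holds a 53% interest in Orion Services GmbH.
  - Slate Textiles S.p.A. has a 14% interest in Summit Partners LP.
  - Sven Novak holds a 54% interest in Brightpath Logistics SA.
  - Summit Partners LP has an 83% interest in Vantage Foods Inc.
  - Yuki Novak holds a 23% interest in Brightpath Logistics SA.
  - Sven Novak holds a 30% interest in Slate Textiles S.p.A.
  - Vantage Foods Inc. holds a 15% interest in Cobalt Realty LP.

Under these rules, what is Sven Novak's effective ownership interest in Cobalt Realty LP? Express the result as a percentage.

By sibling attribution (R3), Sven Novak is treated as also owning Yuki Novak's interest in Slate Textiles S.p.A, giving 30% + 53% = 83%.
By sibling attribution (R3), Sven Novak is treated as also owning Yuki Novak's interest in Brightpath Logistics SA, giving 54% + 23% = 77%.
Chain via Slate Textiles S.p.A. → Summit Partners LP → Vantage Foods Inc. (R1): 83% × 14% × 83% × 15% = 1.44669% of Cobalt Realty LP.
Chain via Brightpath Logistics SA → Crosswind Holdings Ltd → Orion Services GmbH (R1): 77% × 37% × 53% × 33% = 4.982901% of Cobalt Realty LP.
Aggregating (R2): 1.44669% + 4.982901% = 6.429591%.

6.429591%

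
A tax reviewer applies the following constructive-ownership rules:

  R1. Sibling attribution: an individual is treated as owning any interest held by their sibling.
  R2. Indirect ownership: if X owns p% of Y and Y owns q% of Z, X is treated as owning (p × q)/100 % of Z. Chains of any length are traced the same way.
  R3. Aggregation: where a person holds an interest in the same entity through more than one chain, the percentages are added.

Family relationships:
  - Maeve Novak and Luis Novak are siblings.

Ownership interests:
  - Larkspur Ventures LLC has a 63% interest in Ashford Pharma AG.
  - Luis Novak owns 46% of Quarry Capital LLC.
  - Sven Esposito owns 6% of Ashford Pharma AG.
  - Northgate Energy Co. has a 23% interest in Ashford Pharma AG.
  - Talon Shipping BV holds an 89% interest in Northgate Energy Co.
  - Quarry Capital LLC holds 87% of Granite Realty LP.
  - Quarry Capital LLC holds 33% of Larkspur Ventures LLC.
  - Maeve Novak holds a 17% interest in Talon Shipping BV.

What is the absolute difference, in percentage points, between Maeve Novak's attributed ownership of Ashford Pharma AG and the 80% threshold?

By sibling attribution (R1), Maeve Novak is treated as owning Luis Novak's 46% interest in Quarry Capital LLC.
Chain via Talon Shipping BV → Northgate Energy Co. (R2): 17% × 89% × 23% = 3.4799% of Ashford Pharma AG.
Chain via Quarry Capital LLC → Larkspur Ventures LLC (R2): 46% × 33% × 63% = 9.5634% of Ashford Pharma AG.
Aggregating (R3): 3.4799% + 9.5634% = 13.0433%.
13.0433% falls short of the 80% threshold by 66.9567 percentage points.

66.9567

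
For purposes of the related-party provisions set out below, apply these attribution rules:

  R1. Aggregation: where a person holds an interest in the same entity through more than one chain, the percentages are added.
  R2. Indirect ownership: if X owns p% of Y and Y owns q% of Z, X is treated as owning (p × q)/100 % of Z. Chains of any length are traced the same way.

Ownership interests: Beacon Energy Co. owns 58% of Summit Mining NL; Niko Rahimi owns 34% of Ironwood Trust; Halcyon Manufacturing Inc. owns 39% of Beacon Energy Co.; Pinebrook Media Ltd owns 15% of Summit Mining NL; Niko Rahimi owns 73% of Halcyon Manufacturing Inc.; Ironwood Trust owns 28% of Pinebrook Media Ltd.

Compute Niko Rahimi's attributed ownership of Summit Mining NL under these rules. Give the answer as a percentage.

17.9406%

Chain via Ironwood Trust → Pinebrook Media Ltd (R2): 34% × 28% × 15% = 1.428% of Summit Mining NL.
Chain via Halcyon Manufacturing Inc. → Beacon Energy Co. (R2): 73% × 39% × 58% = 16.5126% of Summit Mining NL.
Aggregating (R1): 1.428% + 16.5126% = 17.9406%.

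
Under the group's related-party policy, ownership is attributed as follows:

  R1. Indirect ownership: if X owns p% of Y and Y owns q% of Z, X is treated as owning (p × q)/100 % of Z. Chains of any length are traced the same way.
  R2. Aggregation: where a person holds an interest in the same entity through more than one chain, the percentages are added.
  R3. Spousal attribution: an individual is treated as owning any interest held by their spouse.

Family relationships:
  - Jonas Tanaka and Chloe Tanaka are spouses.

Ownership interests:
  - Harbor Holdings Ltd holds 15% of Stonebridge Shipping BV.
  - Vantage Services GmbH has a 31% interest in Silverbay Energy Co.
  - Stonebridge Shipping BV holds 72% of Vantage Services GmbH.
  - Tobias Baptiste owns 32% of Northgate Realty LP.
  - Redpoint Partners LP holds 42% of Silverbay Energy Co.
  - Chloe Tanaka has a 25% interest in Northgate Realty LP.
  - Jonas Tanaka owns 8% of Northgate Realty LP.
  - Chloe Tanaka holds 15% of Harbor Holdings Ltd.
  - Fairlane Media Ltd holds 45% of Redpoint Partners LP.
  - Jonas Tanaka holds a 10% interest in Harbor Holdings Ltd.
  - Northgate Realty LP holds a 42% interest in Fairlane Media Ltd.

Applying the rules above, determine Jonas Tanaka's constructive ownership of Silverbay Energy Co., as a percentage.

3.45654%

By spousal attribution (R3), Jonas Tanaka is treated as also owning Chloe Tanaka's interest in Harbor Holdings Ltd, giving 10% + 15% = 25%.
By spousal attribution (R3), Jonas Tanaka is treated as also owning Chloe Tanaka's interest in Northgate Realty LP, giving 8% + 25% = 33%.
Chain via Harbor Holdings Ltd → Stonebridge Shipping BV → Vantage Services GmbH (R1): 25% × 15% × 72% × 31% = 0.837% of Silverbay Energy Co.
Chain via Northgate Realty LP → Fairlane Media Ltd → Redpoint Partners LP (R1): 33% × 42% × 45% × 42% = 2.61954% of Silverbay Energy Co.
Aggregating (R2): 0.837% + 2.61954% = 3.45654%.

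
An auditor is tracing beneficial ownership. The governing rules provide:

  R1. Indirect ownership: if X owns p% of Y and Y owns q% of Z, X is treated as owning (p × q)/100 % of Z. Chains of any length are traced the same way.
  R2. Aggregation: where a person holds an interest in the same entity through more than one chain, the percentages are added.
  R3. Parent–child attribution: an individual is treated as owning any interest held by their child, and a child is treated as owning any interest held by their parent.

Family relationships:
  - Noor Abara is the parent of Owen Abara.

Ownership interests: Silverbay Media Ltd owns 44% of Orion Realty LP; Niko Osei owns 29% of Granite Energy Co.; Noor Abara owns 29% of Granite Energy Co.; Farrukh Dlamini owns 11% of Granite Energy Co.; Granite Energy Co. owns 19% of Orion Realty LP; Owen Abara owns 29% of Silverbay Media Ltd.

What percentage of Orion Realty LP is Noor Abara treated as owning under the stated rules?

18.27%

By parent–child attribution (R3), Noor Abara is treated as owning Owen Abara's 29% interest in Silverbay Media Ltd.
Chain via Granite Energy Co. (R1): 29% × 19% = 5.51% of Orion Realty LP.
Chain via Silverbay Media Ltd (R1): 29% × 44% = 12.76% of Orion Realty LP.
Aggregating (R2): 5.51% + 12.76% = 18.27%.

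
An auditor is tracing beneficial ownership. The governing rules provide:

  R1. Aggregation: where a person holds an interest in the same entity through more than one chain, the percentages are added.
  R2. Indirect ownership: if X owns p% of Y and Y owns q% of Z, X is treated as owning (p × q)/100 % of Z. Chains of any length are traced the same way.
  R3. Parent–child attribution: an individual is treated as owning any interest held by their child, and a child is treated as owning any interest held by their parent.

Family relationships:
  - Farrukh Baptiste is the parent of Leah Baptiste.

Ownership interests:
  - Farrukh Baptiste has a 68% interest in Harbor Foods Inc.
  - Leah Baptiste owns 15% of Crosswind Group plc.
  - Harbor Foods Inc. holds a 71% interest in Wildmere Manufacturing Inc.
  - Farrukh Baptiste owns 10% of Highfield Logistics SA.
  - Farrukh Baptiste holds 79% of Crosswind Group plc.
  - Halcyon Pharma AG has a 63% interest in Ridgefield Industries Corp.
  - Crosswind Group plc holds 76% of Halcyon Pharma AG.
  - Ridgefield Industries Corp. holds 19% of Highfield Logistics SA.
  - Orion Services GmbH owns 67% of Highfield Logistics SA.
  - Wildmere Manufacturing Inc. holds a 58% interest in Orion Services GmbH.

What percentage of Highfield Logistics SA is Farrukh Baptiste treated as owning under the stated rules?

37.312976%

By parent–child attribution (R3), Farrukh Baptiste is treated as also owning Leah Baptiste's interest in Crosswind Group plc, giving 79% + 15% = 94%.
Chain via Harbor Foods Inc. → Wildmere Manufacturing Inc. → Orion Services GmbH (R2): 68% × 71% × 58% × 67% = 18.761608% of Highfield Logistics SA.
Chain via Crosswind Group plc → Halcyon Pharma AG → Ridgefield Industries Corp. (R2): 94% × 76% × 63% × 19% = 8.551368% of Highfield Logistics SA.
Direct interest in Highfield Logistics SA: 10%.
Aggregating (R1): 18.761608% + 8.551368% + 10% = 37.312976%.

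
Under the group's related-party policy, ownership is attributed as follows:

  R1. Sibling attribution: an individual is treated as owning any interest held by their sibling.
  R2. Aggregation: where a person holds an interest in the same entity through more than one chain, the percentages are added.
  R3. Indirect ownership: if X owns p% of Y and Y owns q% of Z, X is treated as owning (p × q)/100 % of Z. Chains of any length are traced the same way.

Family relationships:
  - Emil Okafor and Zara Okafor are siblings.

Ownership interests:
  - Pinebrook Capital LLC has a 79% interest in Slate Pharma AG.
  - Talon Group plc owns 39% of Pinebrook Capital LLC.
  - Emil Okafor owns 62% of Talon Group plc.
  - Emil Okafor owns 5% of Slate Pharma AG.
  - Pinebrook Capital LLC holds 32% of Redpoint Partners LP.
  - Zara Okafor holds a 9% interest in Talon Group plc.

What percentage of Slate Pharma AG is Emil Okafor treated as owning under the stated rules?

By sibling attribution (R1), Emil Okafor is treated as also owning Zara Okafor's interest in Talon Group plc, giving 62% + 9% = 71%.
Chain via Talon Group plc → Pinebrook Capital LLC (R3): 71% × 39% × 79% = 21.8751% of Slate Pharma AG.
Direct interest in Slate Pharma AG: 5%.
Aggregating (R2): 21.8751% + 5% = 26.8751%.

26.8751%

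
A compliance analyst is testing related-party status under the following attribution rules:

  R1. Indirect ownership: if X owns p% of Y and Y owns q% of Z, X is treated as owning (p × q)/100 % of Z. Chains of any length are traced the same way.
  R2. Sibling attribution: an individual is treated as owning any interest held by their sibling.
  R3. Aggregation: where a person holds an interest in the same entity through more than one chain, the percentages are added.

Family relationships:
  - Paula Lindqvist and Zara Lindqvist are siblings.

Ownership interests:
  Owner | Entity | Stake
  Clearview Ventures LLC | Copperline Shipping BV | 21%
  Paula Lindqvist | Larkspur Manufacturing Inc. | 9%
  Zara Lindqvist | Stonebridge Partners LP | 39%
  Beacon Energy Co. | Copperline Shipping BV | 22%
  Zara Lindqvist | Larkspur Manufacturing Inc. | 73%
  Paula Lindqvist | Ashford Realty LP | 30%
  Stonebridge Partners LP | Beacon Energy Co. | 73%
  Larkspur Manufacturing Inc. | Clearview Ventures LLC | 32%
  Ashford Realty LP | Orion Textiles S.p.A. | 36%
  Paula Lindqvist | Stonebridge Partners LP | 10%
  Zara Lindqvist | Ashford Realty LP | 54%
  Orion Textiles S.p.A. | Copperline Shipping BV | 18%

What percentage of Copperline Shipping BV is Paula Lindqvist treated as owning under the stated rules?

18.823%

By sibling attribution (R2), Paula Lindqvist is treated as also owning Zara Lindqvist's interest in Larkspur Manufacturing Inc, giving 9% + 73% = 82%.
By sibling attribution (R2), Paula Lindqvist is treated as also owning Zara Lindqvist's interest in Ashford Realty LP, giving 30% + 54% = 84%.
By sibling attribution (R2), Paula Lindqvist is treated as also owning Zara Lindqvist's interest in Stonebridge Partners LP, giving 10% + 39% = 49%.
Chain via Larkspur Manufacturing Inc. → Clearview Ventures LLC (R1): 82% × 32% × 21% = 5.5104% of Copperline Shipping BV.
Chain via Ashford Realty LP → Orion Textiles S.p.A. (R1): 84% × 36% × 18% = 5.4432% of Copperline Shipping BV.
Chain via Stonebridge Partners LP → Beacon Energy Co. (R1): 49% × 73% × 22% = 7.8694% of Copperline Shipping BV.
Aggregating (R3): 5.5104% + 5.4432% + 7.8694% = 18.823%.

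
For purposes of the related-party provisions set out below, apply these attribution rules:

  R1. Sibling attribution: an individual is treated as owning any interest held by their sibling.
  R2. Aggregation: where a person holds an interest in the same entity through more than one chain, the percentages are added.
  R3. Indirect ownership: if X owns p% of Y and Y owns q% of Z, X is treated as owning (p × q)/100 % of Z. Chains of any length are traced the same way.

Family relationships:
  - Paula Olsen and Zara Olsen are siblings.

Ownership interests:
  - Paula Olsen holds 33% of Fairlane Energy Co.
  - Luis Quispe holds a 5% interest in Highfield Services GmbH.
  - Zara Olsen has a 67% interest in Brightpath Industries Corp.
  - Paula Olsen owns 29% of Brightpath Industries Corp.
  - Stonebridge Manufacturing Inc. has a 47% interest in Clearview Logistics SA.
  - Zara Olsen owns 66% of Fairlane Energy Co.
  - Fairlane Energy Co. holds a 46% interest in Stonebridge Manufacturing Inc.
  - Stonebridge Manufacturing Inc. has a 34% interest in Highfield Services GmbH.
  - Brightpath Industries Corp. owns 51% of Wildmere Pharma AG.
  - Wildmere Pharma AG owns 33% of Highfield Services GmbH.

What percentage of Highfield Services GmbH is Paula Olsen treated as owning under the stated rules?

31.6404%

By sibling attribution (R1), Paula Olsen is treated as also owning Zara Olsen's interest in Fairlane Energy Co, giving 33% + 66% = 99%.
By sibling attribution (R1), Paula Olsen is treated as also owning Zara Olsen's interest in Brightpath Industries Corp, giving 29% + 67% = 96%.
Chain via Fairlane Energy Co. → Stonebridge Manufacturing Inc. (R3): 99% × 46% × 34% = 15.4836% of Highfield Services GmbH.
Chain via Brightpath Industries Corp. → Wildmere Pharma AG (R3): 96% × 51% × 33% = 16.1568% of Highfield Services GmbH.
Aggregating (R2): 15.4836% + 16.1568% = 31.6404%.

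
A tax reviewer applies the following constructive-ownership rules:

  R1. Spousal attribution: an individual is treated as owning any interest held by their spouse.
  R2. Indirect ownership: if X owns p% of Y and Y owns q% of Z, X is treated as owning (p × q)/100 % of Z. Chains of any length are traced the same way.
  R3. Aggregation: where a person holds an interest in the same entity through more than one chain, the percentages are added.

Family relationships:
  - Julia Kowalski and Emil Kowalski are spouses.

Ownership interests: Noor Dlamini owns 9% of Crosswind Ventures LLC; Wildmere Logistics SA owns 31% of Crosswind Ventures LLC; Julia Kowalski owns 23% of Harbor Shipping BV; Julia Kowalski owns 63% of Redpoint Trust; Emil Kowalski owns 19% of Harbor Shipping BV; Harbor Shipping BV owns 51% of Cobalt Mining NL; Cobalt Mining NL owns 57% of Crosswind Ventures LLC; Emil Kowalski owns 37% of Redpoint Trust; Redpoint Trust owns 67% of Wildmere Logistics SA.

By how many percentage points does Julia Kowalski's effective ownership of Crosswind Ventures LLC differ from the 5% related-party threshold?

By spousal attribution (R1), Julia Kowalski is treated as also owning Emil Kowalski's interest in Redpoint Trust, giving 63% + 37% = 100%.
By spousal attribution (R1), Julia Kowalski is treated as also owning Emil Kowalski's interest in Harbor Shipping BV, giving 23% + 19% = 42%.
Chain via Redpoint Trust → Wildmere Logistics SA (R2): 100% × 67% × 31% = 20.77% of Crosswind Ventures LLC.
Chain via Harbor Shipping BV → Cobalt Mining NL (R2): 42% × 51% × 57% = 12.2094% of Crosswind Ventures LLC.
Aggregating (R3): 20.77% + 12.2094% = 32.9794%.
32.9794% exceeds the 5% threshold by 27.9794 percentage points.

27.9794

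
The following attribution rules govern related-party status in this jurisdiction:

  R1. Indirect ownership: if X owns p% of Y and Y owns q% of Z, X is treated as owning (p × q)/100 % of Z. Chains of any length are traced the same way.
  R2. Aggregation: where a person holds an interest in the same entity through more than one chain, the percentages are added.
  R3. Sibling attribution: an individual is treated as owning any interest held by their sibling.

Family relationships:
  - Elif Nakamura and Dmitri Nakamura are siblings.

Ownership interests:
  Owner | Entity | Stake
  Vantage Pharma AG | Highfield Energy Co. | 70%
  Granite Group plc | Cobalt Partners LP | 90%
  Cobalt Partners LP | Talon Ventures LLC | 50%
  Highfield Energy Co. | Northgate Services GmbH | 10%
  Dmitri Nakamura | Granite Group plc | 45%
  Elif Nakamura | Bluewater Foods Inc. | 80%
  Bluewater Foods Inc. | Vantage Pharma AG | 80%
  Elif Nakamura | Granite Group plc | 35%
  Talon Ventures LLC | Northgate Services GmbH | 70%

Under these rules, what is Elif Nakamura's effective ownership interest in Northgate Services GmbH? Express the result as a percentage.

By sibling attribution (R3), Elif Nakamura is treated as also owning Dmitri Nakamura's interest in Granite Group plc, giving 35% + 45% = 80%.
Chain via Granite Group plc → Cobalt Partners LP → Talon Ventures LLC (R1): 80% × 90% × 50% × 70% = 25.2% of Northgate Services GmbH.
Chain via Bluewater Foods Inc. → Vantage Pharma AG → Highfield Energy Co. (R1): 80% × 80% × 70% × 10% = 4.48% of Northgate Services GmbH.
Aggregating (R2): 25.2% + 4.48% = 29.68%.

29.68%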